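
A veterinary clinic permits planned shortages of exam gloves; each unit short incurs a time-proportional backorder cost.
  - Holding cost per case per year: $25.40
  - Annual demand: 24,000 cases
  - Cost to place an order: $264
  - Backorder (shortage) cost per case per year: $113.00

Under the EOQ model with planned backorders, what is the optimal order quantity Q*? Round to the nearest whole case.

Q* = √(2DS/H) · √((H + b)/b)
   = √(2 × 24,000 × 264 / 25.4) · √((25.4 + 113) / 113)
   = 706.327 × 1.1067 ≈ 781.69

782 cases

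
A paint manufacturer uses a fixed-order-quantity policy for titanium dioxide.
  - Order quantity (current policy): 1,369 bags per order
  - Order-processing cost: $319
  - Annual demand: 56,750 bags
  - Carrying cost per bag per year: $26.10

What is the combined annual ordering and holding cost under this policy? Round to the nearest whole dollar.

$31,089

Orders/yr = 56,750/1,369 = 41.454; ordering cost = 41.454 × $319 = $13,223.70
Average inventory = 1,369/2 = 684.5; holding cost = 684.5 × $26.1 = $17,865.45
Total = $13,223.70 + $17,865.45 = $31,089.15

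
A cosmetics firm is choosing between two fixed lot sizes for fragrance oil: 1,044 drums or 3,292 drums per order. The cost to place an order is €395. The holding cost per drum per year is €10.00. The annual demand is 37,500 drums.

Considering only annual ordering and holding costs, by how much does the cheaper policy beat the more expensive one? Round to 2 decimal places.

Annual cost at Q: ordering D·S/Q plus holding Q·H/2.
TC(1,044) = (37,500/1,044)×395 + (1,044/2)×10 = €19,408.22
TC(3,292) = (37,500/3,292)×395 + (3,292/2)×10 = €20,959.54
Cheaper: Q = 1,044.  Difference = €1,551.33

€1,551.33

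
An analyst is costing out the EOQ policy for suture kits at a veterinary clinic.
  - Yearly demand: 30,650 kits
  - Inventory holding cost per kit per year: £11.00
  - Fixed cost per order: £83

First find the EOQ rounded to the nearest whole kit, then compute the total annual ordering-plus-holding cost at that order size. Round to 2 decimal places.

Q* = √(2·D·S / H) = √(2·30,650·83 / 11) = √462,536.4 ≈ 680.10 → Q = 680 kits
Annual ordering cost = (D/Q)·S = (30,650/680) × 83 = £3,741.10
Annual holding cost  = (Q/2)·H = (680/2) × 11 = £3,740.00
Total = £3,741.10 + £3,740.00 = £7,481.10

£7,481.10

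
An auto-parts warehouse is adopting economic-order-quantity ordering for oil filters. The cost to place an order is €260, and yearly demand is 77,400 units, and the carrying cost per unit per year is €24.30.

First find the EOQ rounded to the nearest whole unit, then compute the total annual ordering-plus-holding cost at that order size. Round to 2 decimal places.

€31,273.41

Optimal lot size Q* = (2 × 77,400 × €260 / €24.3)^½ ≈ 1,286.97 → Q = 1,287 units
Orders/yr = 77,400/1,287 = 60.140; ordering cost = 60.140 × €260 = €15,636.36
Average inventory = 1,287/2 = 643.5; holding cost = 643.5 × €24.3 = €15,637.05
Total = €15,636.36 + €15,637.05 = €31,273.41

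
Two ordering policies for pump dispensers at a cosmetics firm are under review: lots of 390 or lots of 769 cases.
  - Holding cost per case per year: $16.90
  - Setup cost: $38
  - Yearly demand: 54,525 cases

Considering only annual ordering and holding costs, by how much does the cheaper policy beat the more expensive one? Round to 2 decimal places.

$584.20

Annual cost at Q: ordering D·S/Q plus holding Q·H/2.
TC(390) = (54,525/390)×38 + (390/2)×16.9 = $8,608.19
TC(769) = (54,525/769)×38 + (769/2)×16.9 = $9,192.39
|ΔTC| = |$8,608.19 − $9,192.39| = $584.20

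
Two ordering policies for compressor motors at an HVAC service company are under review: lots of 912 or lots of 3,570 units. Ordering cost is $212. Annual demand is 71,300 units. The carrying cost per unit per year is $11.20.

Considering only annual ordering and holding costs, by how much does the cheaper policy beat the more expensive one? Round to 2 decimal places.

$2,544.74

TC(Q) = (D/Q)S + (Q/2)H
TC(912) = (71,300/912)×212 + (912/2)×11.2 = $21,681.32
TC(3,570) = (71,300/3,570)×212 + (3,570/2)×11.2 = $24,226.06
Cheaper: Q = 912.  Difference = $2,544.74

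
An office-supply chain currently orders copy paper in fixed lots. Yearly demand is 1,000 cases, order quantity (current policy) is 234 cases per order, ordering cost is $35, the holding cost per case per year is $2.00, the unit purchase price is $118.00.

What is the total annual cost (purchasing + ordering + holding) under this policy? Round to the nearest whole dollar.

Annual ordering cost = (D/Q)·S = (1,000/234) × 35 = $149.57
Annual holding cost  = (Q/2)·H = (234/2) × 2 = $234.00
Purchase cost = D·C = 1,000 × 118 = $118,000.00
Total = $149.57 + $234.00 + $118,000.00 = $118,383.57

$118,384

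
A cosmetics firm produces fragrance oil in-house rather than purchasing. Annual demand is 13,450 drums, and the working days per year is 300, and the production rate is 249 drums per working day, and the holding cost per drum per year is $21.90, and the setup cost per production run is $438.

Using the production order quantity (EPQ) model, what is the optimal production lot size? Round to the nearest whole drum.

Daily demand d = 13,450/300 = 44.833; p = 249; 1 − d/p = 0.81995
EPQ = √(2DS / (H(1 − d/p)))
    = √(2 × 13,450 × 438 / (21.9 × 0.81995)) ≈ 810.02

810 drums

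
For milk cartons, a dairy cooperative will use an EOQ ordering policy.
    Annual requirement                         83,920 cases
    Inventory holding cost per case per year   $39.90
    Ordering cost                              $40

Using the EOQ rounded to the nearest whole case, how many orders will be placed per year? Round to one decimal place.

204.7 orders per year

Q* = √(2·D·S / H) = √(2·83,920·40 / 39.9) = √168,260.7 ≈ 410.20 → Q = 410
N = D/Q = 83,920/410 ≈ 204.683 orders/yr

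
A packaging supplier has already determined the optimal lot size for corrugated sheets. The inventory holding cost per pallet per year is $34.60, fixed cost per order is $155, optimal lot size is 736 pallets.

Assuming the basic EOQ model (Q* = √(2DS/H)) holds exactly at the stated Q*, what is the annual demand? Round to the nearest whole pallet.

Since Q* = (2DS/H)^½, squaring gives Q*²·H = 2DS.
D = Q²H / (2S) = 736² × 34.6 / (2 × 155) = 60,460.26

60,460 pallets per year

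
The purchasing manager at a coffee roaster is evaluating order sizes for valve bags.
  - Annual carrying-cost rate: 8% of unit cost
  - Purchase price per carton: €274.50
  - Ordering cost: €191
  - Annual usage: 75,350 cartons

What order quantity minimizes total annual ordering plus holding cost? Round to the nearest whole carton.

1,145 cartons

Carrying cost H = €274.5 × 8% = €21.9600/carton/yr
EOQ = √(2DS/H) = √(2 × 75,350 × 191 / 21.96)
    = √(1,310,733.15) ≈ 1,144.87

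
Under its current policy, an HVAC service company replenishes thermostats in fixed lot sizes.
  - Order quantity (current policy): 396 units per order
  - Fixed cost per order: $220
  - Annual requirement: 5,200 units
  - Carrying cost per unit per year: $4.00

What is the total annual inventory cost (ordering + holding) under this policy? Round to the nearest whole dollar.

Annual ordering cost = (D/Q)·S = (5,200/396) × 220 = $2,888.89
Annual holding cost  = (Q/2)·H = (396/2) × 4 = $792.00
Total = $2,888.89 + $792.00 = $3,680.89

$3,681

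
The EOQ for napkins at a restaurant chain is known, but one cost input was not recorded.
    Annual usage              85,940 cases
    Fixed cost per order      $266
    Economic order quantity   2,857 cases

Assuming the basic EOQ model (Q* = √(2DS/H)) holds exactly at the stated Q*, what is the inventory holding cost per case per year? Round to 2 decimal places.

$5.60

From Q* = √(2DS/H) ⇒ Q*² = 2DS/H.
H = 2DS / Q² = 2 × 85,940 × 266 / 2,857² = 5.6013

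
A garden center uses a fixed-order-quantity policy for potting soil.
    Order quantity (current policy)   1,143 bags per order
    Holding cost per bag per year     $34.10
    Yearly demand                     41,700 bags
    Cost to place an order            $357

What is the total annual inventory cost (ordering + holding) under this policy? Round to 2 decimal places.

$32,512.56

Orders/yr = 41,700/1,143 = 36.483; ordering cost = 36.483 × $357 = $13,024.41
Average inventory = 1,143/2 = 571.5; holding cost = 571.5 × $34.1 = $19,488.15
Total = $13,024.41 + $19,488.15 = $32,512.56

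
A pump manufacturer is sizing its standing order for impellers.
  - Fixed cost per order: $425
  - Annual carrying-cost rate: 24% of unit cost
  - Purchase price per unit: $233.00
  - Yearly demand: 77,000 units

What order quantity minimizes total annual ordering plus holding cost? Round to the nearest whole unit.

Holding cost per unit per year: H = 24% × $233 = $55.9200
Optimal lot size Q* = (2 × 77,000 × $425 / $55.92)^½ ≈ 1,081.86

1,082 units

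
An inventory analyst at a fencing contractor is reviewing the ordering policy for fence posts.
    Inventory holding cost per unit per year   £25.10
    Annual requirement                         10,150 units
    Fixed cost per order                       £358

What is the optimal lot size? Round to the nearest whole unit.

EOQ = √(2DS/H) = √(2 × 10,150 × 358 / 25.1)
    = √(289,537.85) ≈ 538.09

538 units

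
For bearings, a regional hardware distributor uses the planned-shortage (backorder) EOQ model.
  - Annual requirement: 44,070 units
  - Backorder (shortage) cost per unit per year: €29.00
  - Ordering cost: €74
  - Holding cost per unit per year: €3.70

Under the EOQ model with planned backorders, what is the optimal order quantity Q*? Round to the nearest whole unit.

Q* = √(2DS/H) · √((H + b)/b)
   = √(2 × 44,070 × 74 / 3.7) · √((3.7 + 29) / 29)
   = 1,327.705 × 1.0619 ≈ 1,409.86

1,410 units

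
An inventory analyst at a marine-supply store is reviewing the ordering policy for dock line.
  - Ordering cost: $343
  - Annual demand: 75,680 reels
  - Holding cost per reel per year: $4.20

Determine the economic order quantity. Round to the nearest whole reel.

3,516 reels

Optimal lot size Q* = (2 × 75,680 × $343 / $4.2)^½ ≈ 3,515.83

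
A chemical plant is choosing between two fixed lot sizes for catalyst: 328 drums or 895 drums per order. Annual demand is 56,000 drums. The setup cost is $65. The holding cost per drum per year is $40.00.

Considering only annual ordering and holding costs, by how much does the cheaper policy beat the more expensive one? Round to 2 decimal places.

$4,309.48

Annual cost at Q: ordering D·S/Q plus holding Q·H/2.
TC(328) = (56,000/328)×65 + (328/2)×40 = $17,657.56
TC(895) = (56,000/895)×65 + (895/2)×40 = $21,967.04
Lots of 328 are cheaper by $4,309.48.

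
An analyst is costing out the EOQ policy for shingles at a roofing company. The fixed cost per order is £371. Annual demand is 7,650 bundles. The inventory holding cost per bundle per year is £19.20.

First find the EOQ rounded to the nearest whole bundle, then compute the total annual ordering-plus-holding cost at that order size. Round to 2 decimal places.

£10,439.59

EOQ = √(2DS/H) = √(2 × 7,650 × 371 / 19.2)
    = √(295,640.62) ≈ 543.73 → Q = 544 bundles
Annual ordering cost = (D/Q)·S = (7,650/544) × 371 = £5,217.19
Annual holding cost  = (Q/2)·H = (544/2) × 19.2 = £5,222.40
Total = £5,217.19 + £5,222.40 = £10,439.59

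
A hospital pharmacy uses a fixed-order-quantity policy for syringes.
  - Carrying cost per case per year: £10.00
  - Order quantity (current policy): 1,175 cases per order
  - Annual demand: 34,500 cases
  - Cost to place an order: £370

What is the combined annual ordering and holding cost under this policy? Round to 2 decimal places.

Ordering: D/Q × S = 34,500/1,175 × £370 = £10,863.83
Holding:  Q/2 × H = 1,175/2 × £10 = £5,875.00
Total = £10,863.83 + £5,875.00 = £16,738.83

£16,738.83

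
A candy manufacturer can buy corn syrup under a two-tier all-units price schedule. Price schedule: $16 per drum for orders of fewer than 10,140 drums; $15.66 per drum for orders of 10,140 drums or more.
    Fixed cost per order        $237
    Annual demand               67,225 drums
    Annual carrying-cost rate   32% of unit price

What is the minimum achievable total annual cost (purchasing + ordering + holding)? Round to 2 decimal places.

$1,079,721.52

H₁ = 32%×$16 = $5.1200;  H₂ = 32%×$15.66 = $5.0112
EOQ₁ = √(2×67,225×237/5.1200) = 2,494.71  (< 10,140, feasible at tier 1)
EOQ₂ = √(2×67,225×237/5.0112) = 2,521.64  (< 10,140 → use Q = 10,140 at tier-2 price)
TC(tier 1 (EOQ₁), Q≈2,494.7) = $1,088,372.90
TC(tier 2, Q≈10,140.0) = $1,079,721.52
Minimum at tier 2: $1,079,721.52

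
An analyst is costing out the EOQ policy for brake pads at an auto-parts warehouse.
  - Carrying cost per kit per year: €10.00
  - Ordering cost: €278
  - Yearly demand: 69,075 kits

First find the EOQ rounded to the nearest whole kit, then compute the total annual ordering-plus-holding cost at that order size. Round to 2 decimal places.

Q* = √(2·D·S / H) = √(2·69,075·278 / 10) = √3,840,570.0 ≈ 1,959.74 → Q = 1,960 kits
Annual ordering cost = (D/Q)·S = (69,075/1,960) × 278 = €9,797.37
Annual holding cost  = (Q/2)·H = (1,960/2) × 10 = €9,800.00
Total = €9,797.37 + €9,800.00 = €19,597.37

€19,597.37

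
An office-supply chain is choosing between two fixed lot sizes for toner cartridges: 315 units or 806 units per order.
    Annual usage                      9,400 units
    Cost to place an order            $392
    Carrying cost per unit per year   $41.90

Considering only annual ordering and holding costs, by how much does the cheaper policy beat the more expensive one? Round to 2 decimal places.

$3,160.38

TC(Q) = (D/Q)S + (Q/2)H
TC(315) = (9,400/315)×392 + (315/2)×41.9 = $18,297.03
TC(806) = (9,400/806)×392 + (806/2)×41.9 = $21,457.41
|ΔTC| = |$18,297.03 − $21,457.41| = $3,160.38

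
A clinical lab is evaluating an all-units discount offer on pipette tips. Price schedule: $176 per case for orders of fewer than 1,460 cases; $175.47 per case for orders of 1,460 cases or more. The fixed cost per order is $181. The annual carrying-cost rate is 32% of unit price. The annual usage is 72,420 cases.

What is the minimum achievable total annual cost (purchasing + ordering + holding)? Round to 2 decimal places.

$12,757,505.29

H₁ = 32%×$176 = $56.3200;  H₂ = 32%×$175.47 = $56.1504
EOQ₁ = √(2×72,420×181/56.3200) = 682.26  (< 1,460, feasible at tier 1)
EOQ₂ = √(2×72,420×181/56.1504) = 683.29  (< 1,460 → use Q = 1,460 at tier-2 price)
TC(tier 1 (EOQ₁), Q≈682.3) = $12,784,345.09
TC(tier 2, Q≈1,460.0) = $12,757,505.29
Minimum at tier 2: $12,757,505.29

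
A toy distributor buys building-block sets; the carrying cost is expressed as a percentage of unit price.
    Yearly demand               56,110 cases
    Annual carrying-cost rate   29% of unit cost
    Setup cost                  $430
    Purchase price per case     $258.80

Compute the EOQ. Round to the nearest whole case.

Carrying cost H = $258.8 × 29% = $75.0520/case/yr
Optimal lot size Q* = (2 × 56,110 × $430 / $75.052)^½ ≈ 801.84

802 cases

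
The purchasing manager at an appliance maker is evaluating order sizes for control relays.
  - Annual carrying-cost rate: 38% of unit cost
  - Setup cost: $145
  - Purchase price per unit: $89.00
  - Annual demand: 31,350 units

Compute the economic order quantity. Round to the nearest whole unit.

518 units

Carrying cost H = $89 × 38% = $33.8200/unit/yr
2DS/H = 2·31,350·145/33.82 = 268,820.22
EOQ = √268,820.22 ≈ 518.48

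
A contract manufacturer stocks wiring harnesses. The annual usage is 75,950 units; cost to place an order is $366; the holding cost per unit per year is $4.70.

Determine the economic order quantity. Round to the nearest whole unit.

EOQ = √(2DS/H) = √(2 × 75,950 × 366 / 4.7)
    = √(11,828,808.51) ≈ 3,439.30

3,439 units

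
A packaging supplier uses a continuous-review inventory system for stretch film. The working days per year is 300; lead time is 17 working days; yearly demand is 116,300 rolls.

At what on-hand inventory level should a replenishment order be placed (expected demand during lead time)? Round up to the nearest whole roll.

6,591 rolls

Daily demand d = 116,300 / 300 = 387.667 rolls/day
Demand during lead time = 387.667 × 17 = 6,590.33
Reorder point = 6,590.33 → round up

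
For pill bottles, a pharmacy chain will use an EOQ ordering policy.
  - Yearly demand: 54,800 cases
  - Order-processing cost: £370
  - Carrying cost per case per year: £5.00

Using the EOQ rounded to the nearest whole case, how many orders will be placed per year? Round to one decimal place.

19.2 orders per year

2DS/H = 2·54,800·370/5 = 8,110,400.00
EOQ = √8,110,400.00 ≈ 2,847.88 → Q = 2,848
N = D/Q = 54,800/2,848 ≈ 19.242 orders/yr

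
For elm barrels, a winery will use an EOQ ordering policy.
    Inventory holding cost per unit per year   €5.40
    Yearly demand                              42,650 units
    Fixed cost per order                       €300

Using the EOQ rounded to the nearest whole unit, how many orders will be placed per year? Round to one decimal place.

Optimal lot size Q* = (2 × 42,650 × €300 / €5.4)^½ ≈ 2,176.90 → Q = 2,177
Orders per year = D/Q = 42,650 / 2,177 = 19.591

19.6 orders per year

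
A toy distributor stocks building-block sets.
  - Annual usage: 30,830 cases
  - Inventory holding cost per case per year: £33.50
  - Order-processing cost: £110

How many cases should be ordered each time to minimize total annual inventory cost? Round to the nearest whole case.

450 cases

EOQ = √(2DS/H) = √(2 × 30,830 × 110 / 33.5)
    = √(202,465.67) ≈ 449.96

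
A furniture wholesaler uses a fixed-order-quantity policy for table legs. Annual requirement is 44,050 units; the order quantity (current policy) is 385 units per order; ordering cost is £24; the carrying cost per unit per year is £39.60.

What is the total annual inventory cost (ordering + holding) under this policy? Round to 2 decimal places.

Annual ordering cost = (D/Q)·S = (44,050/385) × 24 = £2,745.97
Annual holding cost  = (Q/2)·H = (385/2) × 39.6 = £7,623.00
Total = £2,745.97 + £7,623.00 = £10,368.97

£10,368.97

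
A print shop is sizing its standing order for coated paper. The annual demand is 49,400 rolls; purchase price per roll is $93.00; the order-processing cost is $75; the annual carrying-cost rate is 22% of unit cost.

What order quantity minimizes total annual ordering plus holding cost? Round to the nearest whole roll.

Holding cost per roll per year: H = 22% × $93 = $20.4600
EOQ = √(2DS/H) = √(2 × 49,400 × 75 / 20.46)
    = √(362,170.09) ≈ 601.81

602 rolls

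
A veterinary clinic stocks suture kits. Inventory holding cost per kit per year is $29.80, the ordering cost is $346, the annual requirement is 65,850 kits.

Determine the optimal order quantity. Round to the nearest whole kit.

1,237 kits

Q* = √(2·D·S / H) = √(2·65,850·346 / 29.8) = √1,529,134.2 ≈ 1,236.58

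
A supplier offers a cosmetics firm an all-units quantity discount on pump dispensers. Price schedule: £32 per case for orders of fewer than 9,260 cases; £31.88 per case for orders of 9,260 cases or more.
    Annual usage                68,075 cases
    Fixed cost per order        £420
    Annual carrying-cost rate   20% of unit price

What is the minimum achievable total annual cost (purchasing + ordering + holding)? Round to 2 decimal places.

H₁ = 20%×£32 = £6.4000;  H₂ = 20%×£31.88 = £6.3760
EOQ₁ = √(2×68,075×420/6.4000) = 2,989.12  (< 9,260, feasible at tier 1)
EOQ₂ = √(2×68,075×420/6.3760) = 2,994.74  (< 9,260 → use Q = 9,260 at tier-2 price)
TC(tier 1 (EOQ₁), Q≈2,989.1) = £2,197,530.37
TC(tier 2, Q≈9,260.0) = £2,202,839.51
Minimum at tier 1 (EOQ₁): £2,197,530.37

£2,197,530.37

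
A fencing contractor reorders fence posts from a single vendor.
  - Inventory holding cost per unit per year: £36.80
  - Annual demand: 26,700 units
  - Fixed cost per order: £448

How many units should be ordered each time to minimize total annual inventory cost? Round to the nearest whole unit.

806 units

EOQ = √(2DS/H) = √(2 × 26,700 × 448 / 36.8)
    = √(650,086.96) ≈ 806.28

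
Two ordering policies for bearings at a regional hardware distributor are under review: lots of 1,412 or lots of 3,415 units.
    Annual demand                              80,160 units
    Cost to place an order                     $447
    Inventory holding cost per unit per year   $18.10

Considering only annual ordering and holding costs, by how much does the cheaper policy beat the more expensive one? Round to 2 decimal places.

$3,243.11

For each Q, cost = (D/Q)·S + (Q/2)·H.
TC(1,412) = (80,160/1,412)×447 + (1,412/2)×18.1 = $38,155.03
TC(3,415) = (80,160/3,415)×447 + (3,415/2)×18.1 = $41,398.14
|ΔTC| = |$38,155.03 − $41,398.14| = $3,243.11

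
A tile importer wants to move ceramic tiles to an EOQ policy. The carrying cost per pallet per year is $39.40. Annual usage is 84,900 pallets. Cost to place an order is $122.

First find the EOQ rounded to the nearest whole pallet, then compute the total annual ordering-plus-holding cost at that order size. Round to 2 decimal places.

Q* = √(2·D·S / H) = √(2·84,900·122 / 39.4) = √525,776.6 ≈ 725.10 → Q = 725 pallets
Orders/yr = 84,900/725 = 117.103; ordering cost = 117.103 × $122 = $14,286.62
Average inventory = 725/2 = 362.5; holding cost = 362.5 × $39.4 = $14,282.50
Total = $14,286.62 + $14,282.50 = $28,569.12

$28,569.12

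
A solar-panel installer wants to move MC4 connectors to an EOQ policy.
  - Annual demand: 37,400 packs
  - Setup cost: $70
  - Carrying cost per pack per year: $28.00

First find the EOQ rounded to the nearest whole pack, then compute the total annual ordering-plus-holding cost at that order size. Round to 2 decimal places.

EOQ = √(2DS/H) = √(2 × 37,400 × 70 / 28)
    = √(187,000.00) ≈ 432.43 → Q = 432 packs
Annual ordering cost = (D/Q)·S = (37,400/432) × 70 = $6,060.19
Annual holding cost  = (Q/2)·H = (432/2) × 28 = $6,048.00
Total = $6,060.19 + $6,048.00 = $12,108.19

$12,108.19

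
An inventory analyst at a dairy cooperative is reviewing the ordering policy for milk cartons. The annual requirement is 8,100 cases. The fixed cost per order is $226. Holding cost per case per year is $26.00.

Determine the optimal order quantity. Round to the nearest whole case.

EOQ = √(2DS/H) = √(2 × 8,100 × 226 / 26)
    = √(140,815.38) ≈ 375.25

375 cases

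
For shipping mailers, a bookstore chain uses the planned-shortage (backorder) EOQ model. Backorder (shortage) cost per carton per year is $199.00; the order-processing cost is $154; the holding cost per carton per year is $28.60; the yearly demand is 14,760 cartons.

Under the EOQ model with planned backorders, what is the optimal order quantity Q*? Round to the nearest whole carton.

426 cartons

Q* = √(2DS/H) · √((H + b)/b)
   = √(2 × 14,760 × 154 / 28.6) · √((28.6 + 199) / 199)
   = 398.690 × 1.0694 ≈ 426.38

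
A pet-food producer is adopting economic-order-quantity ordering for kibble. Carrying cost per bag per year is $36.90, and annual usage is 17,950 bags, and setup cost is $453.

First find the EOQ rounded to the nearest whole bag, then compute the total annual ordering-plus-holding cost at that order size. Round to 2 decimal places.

$24,496.81

EOQ = √(2DS/H) = √(2 × 17,950 × 453 / 36.9)
    = √(440,723.58) ≈ 663.87 → Q = 664 bags
Annual ordering cost = (D/Q)·S = (17,950/664) × 453 = $12,246.01
Annual holding cost  = (Q/2)·H = (664/2) × 36.9 = $12,250.80
Total = $12,246.01 + $12,250.80 = $24,496.81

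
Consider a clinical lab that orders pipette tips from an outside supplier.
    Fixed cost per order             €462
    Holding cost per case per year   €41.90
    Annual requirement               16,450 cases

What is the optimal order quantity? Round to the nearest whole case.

602 cases

Optimal lot size Q* = (2 × 16,450 × €462 / €41.9)^½ ≈ 602.30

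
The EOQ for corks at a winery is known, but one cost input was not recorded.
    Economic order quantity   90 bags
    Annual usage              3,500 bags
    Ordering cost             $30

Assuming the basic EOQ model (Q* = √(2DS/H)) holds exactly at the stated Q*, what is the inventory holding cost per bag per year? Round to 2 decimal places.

$25.93

Since Q* = (2DS/H)^½, squaring gives Q*²·H = 2DS.
H = 2DS / Q² = 2 × 3,500 × 30 / 90² = 25.9259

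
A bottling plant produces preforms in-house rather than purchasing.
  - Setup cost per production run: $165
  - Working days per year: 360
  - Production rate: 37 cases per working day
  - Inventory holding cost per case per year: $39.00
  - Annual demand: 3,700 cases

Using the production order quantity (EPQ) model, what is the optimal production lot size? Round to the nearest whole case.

208 cases

d = 3,700/360 = 10.2778 cases/day;  effective holding cost H(1 − d/p) = 39·(1 − 10.2778/37) = 28.16667
Q* = √(2DS / H_eff) = √(2·3,700·165 / 28.16667) ≈ 208.20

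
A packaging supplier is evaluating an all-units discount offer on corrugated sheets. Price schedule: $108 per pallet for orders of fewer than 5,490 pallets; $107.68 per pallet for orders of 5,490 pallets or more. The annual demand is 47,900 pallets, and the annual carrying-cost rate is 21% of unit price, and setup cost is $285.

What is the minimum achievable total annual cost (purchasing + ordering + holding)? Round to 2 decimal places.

H₁ = 21%×$108 = $22.6800;  H₂ = 21%×$107.68 = $22.6128
EOQ₁ = √(2×47,900×285/22.6800) = 1,097.19  (< 5,490, feasible at tier 1)
EOQ₂ = √(2×47,900×285/22.6128) = 1,098.82  (< 5,490 → use Q = 5,490 at tier-2 price)
TC(tier 1 (EOQ₁), Q≈1,097.2) = $5,198,084.37
TC(tier 2, Q≈5,490.0) = $5,222,430.75
Minimum at tier 1 (EOQ₁): $5,198,084.37

$5,198,084.37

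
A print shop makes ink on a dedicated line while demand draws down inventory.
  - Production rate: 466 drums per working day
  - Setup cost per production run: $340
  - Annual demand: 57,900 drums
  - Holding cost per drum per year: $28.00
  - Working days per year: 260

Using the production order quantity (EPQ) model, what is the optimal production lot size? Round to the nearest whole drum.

1,641 drums

d = 57,900/260 = 222.6923 drums/day;  effective holding cost H(1 − d/p) = 28·(1 − 222.6923/466) = 14.61935
Q* = √(2DS / H_eff) = √(2·57,900·340 / 14.61935) ≈ 1,641.08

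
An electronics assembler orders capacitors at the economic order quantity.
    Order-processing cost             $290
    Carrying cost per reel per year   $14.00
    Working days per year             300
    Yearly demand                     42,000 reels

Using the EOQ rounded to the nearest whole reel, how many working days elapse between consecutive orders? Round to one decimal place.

EOQ = √(2DS/H) = √(2 × 42,000 × 290 / 14)
    = √(1,740,000.00) ≈ 1,319.09 → Q = 1,319 reels
T = Q/D × 300 days = 1,319/42,000 × 300 = 9.421 days

9.4 days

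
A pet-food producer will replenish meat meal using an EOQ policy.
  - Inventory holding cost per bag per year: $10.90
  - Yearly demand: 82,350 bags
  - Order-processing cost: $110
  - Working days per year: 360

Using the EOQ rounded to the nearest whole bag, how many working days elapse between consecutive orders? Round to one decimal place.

Q* = √(2·D·S / H) = √(2·82,350·110 / 10.9) = √1,662,110.1 ≈ 1,289.23 → Q = 1,289 bags
Cycle time = (working days × Q)/D = (360 × 1,289) / 82,350 = 5.635 days

5.6 days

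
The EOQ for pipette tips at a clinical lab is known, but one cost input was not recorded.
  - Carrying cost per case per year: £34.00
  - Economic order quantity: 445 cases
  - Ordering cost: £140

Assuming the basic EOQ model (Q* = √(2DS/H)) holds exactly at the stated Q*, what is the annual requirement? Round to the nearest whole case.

24,046 cases per year

EOQ relation: Q² = 2DS/H, so rearrange for the unknown.
D = Q²H / (2S) = 445² × 34 / (2 × 140) = 24,045.89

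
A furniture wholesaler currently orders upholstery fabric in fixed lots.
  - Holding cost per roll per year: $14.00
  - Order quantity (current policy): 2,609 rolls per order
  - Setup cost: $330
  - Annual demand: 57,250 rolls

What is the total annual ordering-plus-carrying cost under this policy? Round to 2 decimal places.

$25,504.28

Ordering: D/Q × S = 57,250/2,609 × $330 = $7,241.28
Holding:  Q/2 × H = 2,609/2 × $14 = $18,263.00
Total = $7,241.28 + $18,263.00 = $25,504.28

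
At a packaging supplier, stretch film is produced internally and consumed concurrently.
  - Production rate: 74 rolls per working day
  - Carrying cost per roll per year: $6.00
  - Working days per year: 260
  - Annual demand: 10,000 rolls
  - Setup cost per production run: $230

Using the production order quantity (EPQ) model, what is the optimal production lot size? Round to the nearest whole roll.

Daily demand d = 10,000/260 = 38.462; p = 74; 1 − d/p = 0.48025
EPQ = √(2DS / (H(1 − d/p)))
    = √(2 × 10,000 × 230 / (6 × 0.48025)) ≈ 1,263.48

1,263 rolls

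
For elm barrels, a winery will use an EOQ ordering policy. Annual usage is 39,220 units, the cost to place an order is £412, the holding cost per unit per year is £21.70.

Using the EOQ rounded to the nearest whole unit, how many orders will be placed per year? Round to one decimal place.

Q* = √(2·D·S / H) = √(2·39,220·412 / 21.7) = √1,489,275.6 ≈ 1,220.36 → Q = 1,220
N = D/Q = 39,220/1,220 ≈ 32.148 orders/yr

32.1 orders per year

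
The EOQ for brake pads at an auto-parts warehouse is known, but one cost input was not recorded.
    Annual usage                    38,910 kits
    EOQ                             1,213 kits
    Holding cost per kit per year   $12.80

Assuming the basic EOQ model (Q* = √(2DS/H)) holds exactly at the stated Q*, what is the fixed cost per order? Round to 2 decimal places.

$242.01

EOQ relation: Q² = 2DS/H, so rearrange for the unknown.
S = Q²H / (2D) = 1,213² × 12.8 / (2 × 38,910) = 242.0139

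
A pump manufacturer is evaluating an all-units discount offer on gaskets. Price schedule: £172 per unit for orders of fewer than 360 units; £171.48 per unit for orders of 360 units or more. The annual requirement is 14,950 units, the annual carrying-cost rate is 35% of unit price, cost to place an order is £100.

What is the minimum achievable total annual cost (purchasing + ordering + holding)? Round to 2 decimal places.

£2,578,582.02

H₁ = 35%×£172 = £60.2000;  H₂ = 35%×£171.48 = £60.0180
EOQ₁ = √(2×14,950×100/60.2000) = 222.86  (< 360, feasible at tier 1)
EOQ₂ = √(2×14,950×100/60.0180) = 223.20  (< 360 → use Q = 360 at tier-2 price)
TC(tier 1 (EOQ₁), Q≈222.9) = £2,584,816.33
TC(tier 2, Q≈360.0) = £2,578,582.02
Minimum at tier 2: £2,578,582.02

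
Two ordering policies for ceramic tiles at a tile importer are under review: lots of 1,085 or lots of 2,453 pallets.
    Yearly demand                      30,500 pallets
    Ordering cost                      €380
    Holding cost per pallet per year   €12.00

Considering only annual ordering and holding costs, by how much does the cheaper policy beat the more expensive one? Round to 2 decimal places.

Annual cost at Q: ordering D·S/Q plus holding Q·H/2.
TC(1,085) = (30,500/1,085)×380 + (1,085/2)×12 = €17,192.03
TC(2,453) = (30,500/2,453)×380 + (2,453/2)×12 = €19,442.83
Lots of 1,085 are cheaper by €2,250.80.

€2,250.80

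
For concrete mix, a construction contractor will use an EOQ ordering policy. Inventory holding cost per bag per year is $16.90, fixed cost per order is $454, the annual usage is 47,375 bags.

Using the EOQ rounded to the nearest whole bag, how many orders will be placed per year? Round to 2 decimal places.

29.70 orders per year

2DS/H = 2·47,375·454/16.9 = 2,545,355.03
EOQ = √2,545,355.03 ≈ 1,595.42 → Q = 1,595
N = D/Q = 47,375/1,595 ≈ 29.702 orders/yr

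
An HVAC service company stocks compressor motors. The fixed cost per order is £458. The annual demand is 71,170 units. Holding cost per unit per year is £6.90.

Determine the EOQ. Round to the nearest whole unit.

3,074 units

Q* = √(2·D·S / H) = √(2·71,170·458 / 6.9) = √9,448,075.4 ≈ 3,073.77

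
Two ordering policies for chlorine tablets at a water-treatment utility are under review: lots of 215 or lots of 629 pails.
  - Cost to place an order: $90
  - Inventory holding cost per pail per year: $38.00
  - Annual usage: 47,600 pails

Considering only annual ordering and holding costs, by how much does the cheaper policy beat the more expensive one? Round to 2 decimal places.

For each Q, cost = (D/Q)·S + (Q/2)·H.
TC(215) = (47,600/215)×90 + (215/2)×38 = $24,010.58
TC(629) = (47,600/629)×90 + (629/2)×38 = $18,761.81
Lots of 629 are cheaper by $5,248.77.

$5,248.77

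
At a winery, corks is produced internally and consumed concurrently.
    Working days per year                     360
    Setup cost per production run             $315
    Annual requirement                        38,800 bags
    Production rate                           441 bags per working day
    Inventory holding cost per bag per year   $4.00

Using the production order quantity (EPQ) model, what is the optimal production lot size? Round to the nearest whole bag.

2,844 bags

Daily demand d = 38,800/360 = 107.778; p = 441; 1 − d/p = 0.75561
EPQ = √(2DS / (H(1 − d/p)))
    = √(2 × 38,800 × 315 / (4 × 0.75561)) ≈ 2,843.86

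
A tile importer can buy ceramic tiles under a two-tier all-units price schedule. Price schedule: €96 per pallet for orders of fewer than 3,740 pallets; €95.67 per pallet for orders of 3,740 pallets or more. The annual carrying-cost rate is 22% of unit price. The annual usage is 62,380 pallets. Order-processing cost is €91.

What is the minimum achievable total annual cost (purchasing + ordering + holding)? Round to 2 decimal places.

H₁ = 22%×€96 = €21.1200;  H₂ = 22%×€95.67 = €21.0474
EOQ₁ = √(2×62,380×91/21.1200) = 733.18  (< 3,740, feasible at tier 1)
EOQ₂ = √(2×62,380×91/21.0474) = 734.44  (< 3,740 → use Q = 3,740 at tier-2 price)
TC(tier 1 (EOQ₁), Q≈733.2) = €6,003,964.79
TC(tier 2, Q≈3,740.0) = €6,008,771.04
Minimum at tier 1 (EOQ₁): €6,003,964.79

€6,003,964.79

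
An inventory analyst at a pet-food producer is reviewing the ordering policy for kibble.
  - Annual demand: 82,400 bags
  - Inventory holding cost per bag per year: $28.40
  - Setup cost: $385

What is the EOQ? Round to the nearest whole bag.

1,495 bags

Optimal lot size Q* = (2 × 82,400 × $385 / $28.4)^½ ≈ 1,494.69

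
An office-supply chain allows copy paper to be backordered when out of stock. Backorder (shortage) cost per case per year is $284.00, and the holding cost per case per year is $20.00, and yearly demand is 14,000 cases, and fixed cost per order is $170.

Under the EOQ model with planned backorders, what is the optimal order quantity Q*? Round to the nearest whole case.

Q* = √(2DS/H) · √((H + b)/b)
   = √(2 × 14,000 × 170 / 20) · √((20 + 284) / 284)
   = 487.852 × 1.0346 ≈ 504.74

505 cases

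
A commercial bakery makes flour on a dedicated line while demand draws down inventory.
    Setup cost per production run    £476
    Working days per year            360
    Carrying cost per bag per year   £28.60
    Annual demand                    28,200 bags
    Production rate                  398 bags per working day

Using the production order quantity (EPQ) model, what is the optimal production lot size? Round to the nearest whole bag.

d = 28,200/360 = 78.3333 bags/day;  effective holding cost H(1 − d/p) = 28.6·(1 − 78.3333/398) = 22.97102
Q* = √(2DS / H_eff) = √(2·28,200·476 / 22.97102) ≈ 1,081.07

1,081 bags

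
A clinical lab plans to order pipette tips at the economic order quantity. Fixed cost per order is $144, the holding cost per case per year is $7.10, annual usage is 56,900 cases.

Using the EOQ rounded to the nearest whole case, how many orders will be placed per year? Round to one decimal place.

Q* = √(2·D·S / H) = √(2·56,900·144 / 7.1) = √2,308,056.3 ≈ 1,519.23 → Q = 1,519
Orders per year = D/Q = 56,900 / 1,519 = 37.459

37.5 orders per year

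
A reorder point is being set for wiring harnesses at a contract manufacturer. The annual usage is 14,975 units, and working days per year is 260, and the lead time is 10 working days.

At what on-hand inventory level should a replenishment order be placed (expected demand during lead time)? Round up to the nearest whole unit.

Daily demand d = 14,975 / 260 = 57.596 units/day
Demand during lead time = 57.596 × 10 = 575.96
Reorder point = 575.96 → round up

576 units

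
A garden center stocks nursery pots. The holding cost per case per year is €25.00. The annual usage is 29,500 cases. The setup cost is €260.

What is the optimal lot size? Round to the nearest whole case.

2DS/H = 2·29,500·260/25 = 613,600.00
EOQ = √613,600.00 ≈ 783.33

783 cases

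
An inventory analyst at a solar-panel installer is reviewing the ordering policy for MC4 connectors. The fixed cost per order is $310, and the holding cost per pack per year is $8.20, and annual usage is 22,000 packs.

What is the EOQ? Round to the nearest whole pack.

1,290 packs

Optimal lot size Q* = (2 × 22,000 × $310 / $8.2)^½ ≈ 1,289.73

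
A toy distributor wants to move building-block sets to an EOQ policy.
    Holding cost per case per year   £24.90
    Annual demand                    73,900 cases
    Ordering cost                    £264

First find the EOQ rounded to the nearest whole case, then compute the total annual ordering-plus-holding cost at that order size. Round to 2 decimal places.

Optimal lot size Q* = (2 × 73,900 × £264 / £24.9)^½ ≈ 1,251.81 → Q = 1,252 cases
Annual ordering cost = (D/Q)·S = (73,900/1,252) × 264 = £15,582.75
Annual holding cost  = (Q/2)·H = (1,252/2) × 24.9 = £15,587.40
Total = £15,582.75 + £15,587.40 = £31,170.15

£31,170.15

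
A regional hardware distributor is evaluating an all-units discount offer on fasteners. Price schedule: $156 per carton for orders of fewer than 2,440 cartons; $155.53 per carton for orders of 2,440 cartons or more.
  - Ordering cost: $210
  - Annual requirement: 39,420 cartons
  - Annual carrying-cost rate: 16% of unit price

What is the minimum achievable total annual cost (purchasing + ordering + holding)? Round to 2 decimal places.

H₁ = 16%×$156 = $24.9600;  H₂ = 16%×$155.53 = $24.8848
EOQ₁ = √(2×39,420×210/24.9600) = 814.44  (< 2,440, feasible at tier 1)
EOQ₂ = √(2×39,420×210/24.8848) = 815.67  (< 2,440 → use Q = 2,440 at tier-2 price)
TC(tier 1 (EOQ₁), Q≈814.4) = $6,169,848.50
TC(tier 2, Q≈2,440.0) = $6,164,744.76
Minimum at tier 2: $6,164,744.76

$6,164,744.76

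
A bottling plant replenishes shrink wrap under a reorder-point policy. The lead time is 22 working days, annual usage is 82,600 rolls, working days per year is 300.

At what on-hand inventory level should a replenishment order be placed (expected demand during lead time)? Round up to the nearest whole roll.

Daily demand d = 82,600 / 300 = 275.333 rolls/day
Demand during lead time = 275.333 × 22 = 6,057.33
Reorder point = 6,057.33 → round up

6,058 rolls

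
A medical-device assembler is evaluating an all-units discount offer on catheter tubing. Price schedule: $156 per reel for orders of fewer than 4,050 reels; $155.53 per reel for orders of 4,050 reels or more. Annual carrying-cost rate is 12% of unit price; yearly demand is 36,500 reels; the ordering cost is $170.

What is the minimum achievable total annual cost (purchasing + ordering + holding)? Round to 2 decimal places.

$5,709,241.89

H₁ = 12%×$156 = $18.7200;  H₂ = 12%×$155.53 = $18.6636
EOQ₁ = √(2×36,500×170/18.7200) = 814.20  (< 4,050, feasible at tier 1)
EOQ₂ = √(2×36,500×170/18.6636) = 815.43  (< 4,050 → use Q = 4,050 at tier-2 price)
TC(tier 1 (EOQ₁), Q≈814.2) = $5,709,241.89
TC(tier 2, Q≈4,050.0) = $5,716,170.89
Minimum at tier 1 (EOQ₁): $5,709,241.89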